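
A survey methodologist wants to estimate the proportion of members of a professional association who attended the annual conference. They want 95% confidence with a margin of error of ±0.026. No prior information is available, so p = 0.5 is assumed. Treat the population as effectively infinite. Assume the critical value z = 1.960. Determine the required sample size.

With p = 0.5, p(1−p) = 0.25.
n = z²·p(1−p)/E² = 1.960² × 0.2500 / 0.026² = 3.8416 × 0.2500 / 0.000676 ≈ 1420.71.
Rounding up gives n = 1421.

1421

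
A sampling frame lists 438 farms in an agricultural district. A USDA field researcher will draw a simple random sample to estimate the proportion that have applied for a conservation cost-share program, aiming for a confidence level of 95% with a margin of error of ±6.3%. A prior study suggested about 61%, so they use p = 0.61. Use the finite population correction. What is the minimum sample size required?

152

For 95% confidence, z = 1.960.
Unadjusted: n₀ = 1.960² × 0.61 × 0.39 / 0.063² ≈ 230.26, so n₀ = 231.
Finite population correction with N = 438: n = n₀ / (1 + (n₀−1)/N) = 231 / (1 + 230/438) = 231 / 1.5251 ≈ 151.46.
Rounding up, n = 152.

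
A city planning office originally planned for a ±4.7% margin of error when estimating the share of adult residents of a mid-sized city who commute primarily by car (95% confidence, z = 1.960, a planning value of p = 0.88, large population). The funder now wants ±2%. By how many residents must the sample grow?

At ±4.7%: n = 1.960² × 0.1056 / 0.047² ≈ 183.65 → 184.
At ±2%: n = 1.960² × 0.1056 / 0.020² ≈ 1014.18 → 1015.
Additional respondents: 1015 − 184 = 831.

831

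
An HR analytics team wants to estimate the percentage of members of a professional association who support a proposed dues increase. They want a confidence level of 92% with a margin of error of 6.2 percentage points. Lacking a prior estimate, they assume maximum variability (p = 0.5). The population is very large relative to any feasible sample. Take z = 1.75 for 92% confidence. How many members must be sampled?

With p = 0.5, p(1−p) = 0.25.
n = z²·p(1−p)/E² = 1.75² × 0.2500 / 0.062² = 3.0625 × 0.2500 / 0.003844 ≈ 199.17.
Rounding up gives n = 200.

200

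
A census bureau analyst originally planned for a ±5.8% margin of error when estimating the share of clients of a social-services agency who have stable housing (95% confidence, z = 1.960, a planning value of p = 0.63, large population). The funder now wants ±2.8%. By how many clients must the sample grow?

876

At ±5.8%: n = 1.960² × 0.2331 / 0.058² ≈ 266.19 → 267.
At ±2.8%: n = 1.960² × 0.2331 / 0.028² ≈ 1142.19 → 1143.
Additional respondents: 1143 − 267 = 876.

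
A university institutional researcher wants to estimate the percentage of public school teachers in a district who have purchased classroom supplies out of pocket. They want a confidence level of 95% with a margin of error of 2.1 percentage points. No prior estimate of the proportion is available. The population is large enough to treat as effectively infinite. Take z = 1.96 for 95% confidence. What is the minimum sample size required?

With no prior estimate, use p = 0.5, giving p(1−p) = 0.25.
n = z²·p(1−p)/E² = 1.96² × 0.2500 / 0.021² = 3.8416 × 0.2500 / 0.000441 ≈ 2177.78.
Rounding up gives n = 2178.

2178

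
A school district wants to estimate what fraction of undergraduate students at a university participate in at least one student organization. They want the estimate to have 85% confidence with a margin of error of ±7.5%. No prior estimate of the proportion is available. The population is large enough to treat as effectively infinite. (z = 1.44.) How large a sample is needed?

With no prior estimate, use p = 0.5, giving p(1−p) = 0.25.
n = z²·p(1−p)/E² = 1.44² × 0.2500 / 0.075² = 2.0736 × 0.2500 / 0.005625 ≈ 92.16.
Rounding up gives n = 93.

93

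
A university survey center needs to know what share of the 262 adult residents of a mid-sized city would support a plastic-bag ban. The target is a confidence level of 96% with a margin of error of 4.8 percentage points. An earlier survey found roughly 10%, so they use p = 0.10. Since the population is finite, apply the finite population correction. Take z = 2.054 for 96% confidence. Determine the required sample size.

Unadjusted: n₀ = 2.054² × 0.10 × 0.90 / 0.048² ≈ 164.80, so n₀ = 165.
Finite population correction with N = 262: n = n₀ / (1 + (n₀−1)/N) = 165 / (1 + 164/262) = 165 / 1.6260 ≈ 101.48.
Rounding up, n = 102.

102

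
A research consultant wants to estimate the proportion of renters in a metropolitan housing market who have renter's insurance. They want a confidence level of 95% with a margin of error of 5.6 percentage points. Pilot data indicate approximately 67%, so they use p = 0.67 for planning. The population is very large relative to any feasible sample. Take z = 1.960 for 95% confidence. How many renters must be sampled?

With p = 0.67, p(1−p) = 0.2211.
n = z²·p(1−p)/E² = 1.960² × 0.2211 / 0.056² = 3.8416 × 0.2211 / 0.003136 ≈ 270.85.
Rounding up gives n = 271.

271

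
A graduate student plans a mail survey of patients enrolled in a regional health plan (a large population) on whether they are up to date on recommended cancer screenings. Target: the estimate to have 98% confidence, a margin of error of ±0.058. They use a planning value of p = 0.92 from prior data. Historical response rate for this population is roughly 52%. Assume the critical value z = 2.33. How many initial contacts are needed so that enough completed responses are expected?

229

Completed interviews needed: n₀ = 2.33² × 0.0736 / 0.058² ≈ 118.78 → 119.
At a 52% response rate, contacts needed = 119 / 0.52 ≈ 228.85 → 229.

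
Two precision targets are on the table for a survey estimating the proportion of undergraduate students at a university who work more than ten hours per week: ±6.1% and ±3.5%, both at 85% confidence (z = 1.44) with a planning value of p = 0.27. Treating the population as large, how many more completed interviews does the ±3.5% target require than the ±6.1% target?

224

At ±6.1%: n = 1.44² × 0.1971 / 0.061² ≈ 109.84 → 110.
At ±3.5%: n = 1.44² × 0.1971 / 0.035² ≈ 333.64 → 334.
Additional respondents: 334 − 110 = 224.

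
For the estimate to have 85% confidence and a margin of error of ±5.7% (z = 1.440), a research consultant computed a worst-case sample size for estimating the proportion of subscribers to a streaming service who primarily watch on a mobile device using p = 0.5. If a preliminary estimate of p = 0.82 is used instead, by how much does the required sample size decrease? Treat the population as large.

65

Conservative (p = 0.5): n = 1.440² × 0.25 / 0.057² ≈ 159.56 → 160.
Using p = 0.82: p(1−p) = 0.1476, so n = 1.440² × 0.1476 / 0.057² ≈ 94.20 → 95.
Reduction: 160 − 95 = 65.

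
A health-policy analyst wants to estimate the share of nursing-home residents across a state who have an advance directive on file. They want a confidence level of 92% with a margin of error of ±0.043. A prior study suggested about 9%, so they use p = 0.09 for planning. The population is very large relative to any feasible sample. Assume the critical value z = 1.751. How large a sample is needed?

136

With p = 0.09, p(1−p) = 0.0819.
n = z²·p(1−p)/E² = 1.751² × 0.0819 / 0.043² = 3.0660 × 0.0819 / 0.001849 ≈ 135.81.
Rounding up gives n = 136.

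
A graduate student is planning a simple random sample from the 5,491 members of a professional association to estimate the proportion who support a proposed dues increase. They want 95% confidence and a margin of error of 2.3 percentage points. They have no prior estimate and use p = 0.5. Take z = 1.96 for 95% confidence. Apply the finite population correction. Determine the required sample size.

Unadjusted: n₀ = 1.96² × 0.50 × 0.50 / 0.023² ≈ 1815.50, so n₀ = 1816.
Finite population correction with N = 5,491: n = n₀ / (1 + (n₀−1)/N) = 1816 / (1 + 1815/5491) = 1816 / 1.3305 ≈ 1364.86.
Rounding up, n = 1365.

1365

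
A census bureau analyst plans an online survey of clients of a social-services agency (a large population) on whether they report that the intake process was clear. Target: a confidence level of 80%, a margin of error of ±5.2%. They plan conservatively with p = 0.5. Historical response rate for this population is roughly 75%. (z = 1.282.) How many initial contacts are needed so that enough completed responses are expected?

Completed interviews needed: n₀ = 1.282² × 0.2500 / 0.052² ≈ 151.95 → 152.
At a 75% response rate, contacts needed = 152 / 0.75 ≈ 202.67 → 203.

203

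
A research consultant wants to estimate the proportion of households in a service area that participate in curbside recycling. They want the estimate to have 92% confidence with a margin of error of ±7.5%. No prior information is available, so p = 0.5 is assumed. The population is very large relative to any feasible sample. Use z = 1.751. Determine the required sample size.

With p = 0.5, p(1−p) = 0.25.
n = z²·p(1−p)/E² = 1.751² × 0.2500 / 0.075² = 3.0660 × 0.2500 / 0.005625 ≈ 136.27.
Rounding up gives n = 137.

137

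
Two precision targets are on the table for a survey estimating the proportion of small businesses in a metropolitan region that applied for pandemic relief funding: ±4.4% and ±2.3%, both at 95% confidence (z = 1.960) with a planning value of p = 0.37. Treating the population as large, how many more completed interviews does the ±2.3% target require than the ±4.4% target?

1230

At ±4.4%: n = 1.960² × 0.2331 / 0.044² ≈ 462.54 → 463.
At ±2.3%: n = 1.960² × 0.2331 / 0.023² ≈ 1692.77 → 1693.
Additional respondents: 1693 − 463 = 1230.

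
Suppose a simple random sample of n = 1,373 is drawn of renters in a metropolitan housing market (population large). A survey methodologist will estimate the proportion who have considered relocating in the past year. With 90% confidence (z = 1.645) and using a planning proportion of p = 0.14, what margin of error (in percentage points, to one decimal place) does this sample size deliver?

1.5

SE(p̂) = √[p(1−p)/n] = √[0.1204/1373] = 0.00936.
E = z × SE = 1.645 × 0.00936 = 0.01540, or 1.5 percentage points.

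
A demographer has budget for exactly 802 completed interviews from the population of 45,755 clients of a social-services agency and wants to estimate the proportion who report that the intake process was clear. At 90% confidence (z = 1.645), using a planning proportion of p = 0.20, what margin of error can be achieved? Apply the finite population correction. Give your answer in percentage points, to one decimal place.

Finite-population factor: (N−n)/(N−1) = (45755−802)/(45755−1) = 0.9825.
SE(p̂) = √[p(1−p)/n · (N−n)/(N−1)] = √[0.1600/802 × 0.9825] = 0.01400.
E = z × SE = 1.645 × 0.01400 = 0.02303 ≈ 2.3 percentage points.

2.3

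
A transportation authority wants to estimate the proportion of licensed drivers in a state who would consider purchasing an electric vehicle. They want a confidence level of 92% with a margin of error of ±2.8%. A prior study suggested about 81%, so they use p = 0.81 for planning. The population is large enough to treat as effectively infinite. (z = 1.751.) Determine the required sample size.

With p = 0.81, p(1−p) = 0.1539.
n = z²·p(1−p)/E² = 1.751² × 0.1539 / 0.028² = 3.0660 × 0.1539 / 0.000784 ≈ 601.86.
Rounding up gives n = 602.

602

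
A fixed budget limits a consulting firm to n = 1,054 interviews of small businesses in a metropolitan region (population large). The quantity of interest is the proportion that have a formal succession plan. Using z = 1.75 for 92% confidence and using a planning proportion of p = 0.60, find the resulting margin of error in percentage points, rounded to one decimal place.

2.6

SE(p̂) = √[p(1−p)/n] = √[0.2400/1054] = 0.01509.
E = z × SE = 1.75 × 0.01509 = 0.02641, or 2.6 percentage points.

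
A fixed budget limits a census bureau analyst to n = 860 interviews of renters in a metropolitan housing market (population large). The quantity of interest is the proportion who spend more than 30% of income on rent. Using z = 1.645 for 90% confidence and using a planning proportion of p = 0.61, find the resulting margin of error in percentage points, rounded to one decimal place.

SE(p̂) = √[p(1−p)/n] = √[0.2379/860] = 0.01663.
E = z × SE = 1.645 × 0.01663 = 0.02736, or 2.7 percentage points.

2.7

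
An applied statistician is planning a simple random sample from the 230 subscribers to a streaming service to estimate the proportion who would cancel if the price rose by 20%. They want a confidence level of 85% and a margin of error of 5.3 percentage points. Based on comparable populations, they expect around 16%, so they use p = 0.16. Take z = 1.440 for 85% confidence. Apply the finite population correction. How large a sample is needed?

Unadjusted: n₀ = 1.440² × 0.16 × 0.84 / 0.053² ≈ 99.21, so n₀ = 100.
Finite population correction with N = 230: n = n₀ / (1 + (n₀−1)/N) = 100 / (1 + 99/230) = 100 / 1.4304 ≈ 69.91.
Rounding up, n = 70.

70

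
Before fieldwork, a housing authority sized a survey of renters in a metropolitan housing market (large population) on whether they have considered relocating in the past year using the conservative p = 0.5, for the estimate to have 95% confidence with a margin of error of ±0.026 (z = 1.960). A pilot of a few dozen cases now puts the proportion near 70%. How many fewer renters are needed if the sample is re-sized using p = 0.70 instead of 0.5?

227

Conservative (p = 0.5): n = 1.960² × 0.25 / 0.026² ≈ 1420.71 → 1421.
Using p = 0.70: p(1−p) = 0.2100, so n = 1.960² × 0.2100 / 0.026² ≈ 1193.40 → 1194.
Reduction: 1421 − 1194 = 227.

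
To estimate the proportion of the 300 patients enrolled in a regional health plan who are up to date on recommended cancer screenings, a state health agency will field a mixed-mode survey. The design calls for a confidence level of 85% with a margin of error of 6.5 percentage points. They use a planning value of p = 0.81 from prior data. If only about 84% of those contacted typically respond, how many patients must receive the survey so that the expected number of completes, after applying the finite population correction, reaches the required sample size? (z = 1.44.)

73

Completed interviews needed (unadjusted): n₀ = 1.44² × 0.1539 / 0.065² ≈ 75.53 → 76.
FPC for N = 300: n = 76 / (1 + 75/300) = 76 / 1.2500 ≈ 60.80 → 61.
At an 84% response rate, contacts needed = 61 / 0.84 ≈ 72.62 → 73.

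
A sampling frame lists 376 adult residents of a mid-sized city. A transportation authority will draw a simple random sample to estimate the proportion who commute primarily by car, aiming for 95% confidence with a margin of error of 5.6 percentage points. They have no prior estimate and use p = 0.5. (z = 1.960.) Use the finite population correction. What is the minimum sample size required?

170

Unadjusted: n₀ = 1.960² × 0.50 × 0.50 / 0.056² ≈ 306.25, so n₀ = 307.
Finite population correction with N = 376: n = n₀ / (1 + (n₀−1)/N) = 307 / (1 + 306/376) = 307 / 1.8138 ≈ 169.26.
Rounding up, n = 170.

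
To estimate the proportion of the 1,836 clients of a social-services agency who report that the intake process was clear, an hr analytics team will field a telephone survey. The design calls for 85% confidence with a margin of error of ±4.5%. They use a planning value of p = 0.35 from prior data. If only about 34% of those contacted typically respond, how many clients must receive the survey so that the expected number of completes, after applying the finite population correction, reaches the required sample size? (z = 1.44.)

Completed interviews needed (unadjusted): n₀ = 1.44² × 0.2275 / 0.045² ≈ 232.96 → 233.
FPC for N = 1,836: n = 233 / (1 + 232/1836) = 233 / 1.1264 ≈ 206.86 → 207.
At a 34% response rate, contacts needed = 207 / 0.34 ≈ 608.82 → 609.

609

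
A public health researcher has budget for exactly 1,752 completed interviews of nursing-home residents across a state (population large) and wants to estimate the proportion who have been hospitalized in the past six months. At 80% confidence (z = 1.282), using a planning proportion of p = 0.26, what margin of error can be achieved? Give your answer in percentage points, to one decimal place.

1.3

SE(p̂) = √[p(1−p)/n] = √[0.1924/1752] = 0.01048.
E = z × SE = 1.282 × 0.01048 = 0.01343, or 1.3 percentage points.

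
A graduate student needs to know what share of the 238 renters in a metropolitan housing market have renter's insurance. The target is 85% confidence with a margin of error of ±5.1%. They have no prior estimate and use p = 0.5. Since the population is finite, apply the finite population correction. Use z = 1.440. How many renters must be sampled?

109

Unadjusted: n₀ = 1.440² × 0.50 × 0.50 / 0.051² ≈ 199.31, so n₀ = 200.
Finite population correction with N = 238: n = n₀ / (1 + (n₀−1)/N) = 200 / (1 + 199/238) = 200 / 1.8361 ≈ 108.92.
Rounding up, n = 109.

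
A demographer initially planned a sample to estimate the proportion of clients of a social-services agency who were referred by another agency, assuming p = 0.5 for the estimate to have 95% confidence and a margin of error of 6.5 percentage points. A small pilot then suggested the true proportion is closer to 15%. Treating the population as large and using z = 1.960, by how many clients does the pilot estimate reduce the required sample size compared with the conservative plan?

112

Conservative (p = 0.5): n = 1.960² × 0.25 / 0.065² ≈ 227.31 → 228.
Using p = 0.15: p(1−p) = 0.1275, so n = 1.960² × 0.1275 / 0.065² ≈ 115.93 → 116.
Reduction: 228 − 116 = 112.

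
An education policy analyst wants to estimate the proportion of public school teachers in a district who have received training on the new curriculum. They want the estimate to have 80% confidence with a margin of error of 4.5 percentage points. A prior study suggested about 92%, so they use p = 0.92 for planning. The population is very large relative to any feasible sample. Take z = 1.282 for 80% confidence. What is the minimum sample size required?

With p = 0.92, p(1−p) = 0.0736.
n = z²·p(1−p)/E² = 1.282² × 0.0736 / 0.045² = 1.6435 × 0.0736 / 0.002025 ≈ 59.73.
Rounding up gives n = 60.

60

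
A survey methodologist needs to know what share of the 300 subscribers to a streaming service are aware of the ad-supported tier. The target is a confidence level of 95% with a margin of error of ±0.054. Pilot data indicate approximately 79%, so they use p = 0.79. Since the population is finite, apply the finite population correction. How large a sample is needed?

127

For 95% confidence, z = 1.96.
Unadjusted: n₀ = 1.96² × 0.79 × 0.21 / 0.054² ≈ 218.56, so n₀ = 219.
Finite population correction with N = 300: n = n₀ / (1 + (n₀−1)/N) = 219 / (1 + 218/300) = 219 / 1.7267 ≈ 126.83.
Rounding up, n = 127.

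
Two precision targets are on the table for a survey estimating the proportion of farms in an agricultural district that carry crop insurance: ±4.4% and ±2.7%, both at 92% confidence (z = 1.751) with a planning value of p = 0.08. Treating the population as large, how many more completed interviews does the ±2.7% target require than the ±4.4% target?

193

At ±4.4%: n = 1.751² × 0.0736 / 0.044² ≈ 116.56 → 117.
At ±2.7%: n = 1.751² × 0.0736 / 0.027² ≈ 309.54 → 310.
Additional respondents: 310 − 117 = 193.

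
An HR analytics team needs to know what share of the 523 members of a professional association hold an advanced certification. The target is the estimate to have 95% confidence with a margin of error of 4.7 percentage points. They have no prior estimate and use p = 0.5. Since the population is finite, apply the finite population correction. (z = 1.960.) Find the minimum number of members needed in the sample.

Unadjusted: n₀ = 1.960² × 0.50 × 0.50 / 0.047² ≈ 434.77, so n₀ = 435.
Finite population correction with N = 523: n = n₀ / (1 + (n₀−1)/N) = 435 / (1 + 434/523) = 435 / 1.8298 ≈ 237.73.
Rounding up, n = 238.

238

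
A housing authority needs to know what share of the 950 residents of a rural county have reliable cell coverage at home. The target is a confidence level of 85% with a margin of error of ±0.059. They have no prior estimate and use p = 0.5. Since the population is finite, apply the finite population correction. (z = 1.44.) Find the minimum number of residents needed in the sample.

Unadjusted: n₀ = 1.44² × 0.50 × 0.50 / 0.059² ≈ 148.92, so n₀ = 149.
Finite population correction with N = 950: n = n₀ / (1 + (n₀−1)/N) = 149 / (1 + 148/950) = 149 / 1.1558 ≈ 128.92.
Rounding up, n = 129.

129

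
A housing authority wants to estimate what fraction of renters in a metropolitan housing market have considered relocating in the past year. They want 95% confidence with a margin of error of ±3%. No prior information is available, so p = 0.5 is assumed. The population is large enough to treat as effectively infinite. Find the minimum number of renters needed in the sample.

For 95% confidence, z = 1.96.
With p = 0.5, p(1−p) = 0.25.
n = z²·p(1−p)/E² = 1.96² × 0.2500 / 0.030² = 3.8416 × 0.2500 / 0.000900 ≈ 1067.11.
Rounding up gives n = 1068.

1068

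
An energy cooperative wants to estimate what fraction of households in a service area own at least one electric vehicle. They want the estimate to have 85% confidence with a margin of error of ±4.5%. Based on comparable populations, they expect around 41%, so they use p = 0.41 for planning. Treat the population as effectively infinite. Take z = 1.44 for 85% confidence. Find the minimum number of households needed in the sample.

248

With p = 0.41, p(1−p) = 0.2419.
n = z²·p(1−p)/E² = 1.44² × 0.2419 / 0.045² = 2.0736 × 0.2419 / 0.002025 ≈ 247.71.
Rounding up gives n = 248.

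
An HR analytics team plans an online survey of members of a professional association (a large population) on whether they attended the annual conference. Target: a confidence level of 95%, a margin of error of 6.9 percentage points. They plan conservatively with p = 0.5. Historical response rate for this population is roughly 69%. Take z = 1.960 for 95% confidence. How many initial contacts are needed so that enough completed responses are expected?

293

Completed interviews needed: n₀ = 1.960² × 0.2500 / 0.069² ≈ 201.72 → 202.
At a 69% response rate, contacts needed = 202 / 0.69 ≈ 292.75 → 293.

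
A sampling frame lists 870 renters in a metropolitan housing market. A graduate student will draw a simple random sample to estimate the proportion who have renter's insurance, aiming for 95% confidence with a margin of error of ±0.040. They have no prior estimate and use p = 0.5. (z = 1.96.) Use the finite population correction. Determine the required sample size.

Unadjusted: n₀ = 1.96² × 0.50 × 0.50 / 0.040² ≈ 600.25, so n₀ = 601.
Finite population correction with N = 870: n = n₀ / (1 + (n₀−1)/N) = 601 / (1 + 600/870) = 601 / 1.6897 ≈ 355.69.
Rounding up, n = 356.

356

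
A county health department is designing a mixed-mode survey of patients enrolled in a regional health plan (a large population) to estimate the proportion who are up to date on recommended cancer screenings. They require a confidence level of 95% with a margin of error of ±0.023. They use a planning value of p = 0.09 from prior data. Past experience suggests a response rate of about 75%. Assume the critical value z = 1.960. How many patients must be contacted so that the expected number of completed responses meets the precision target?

Completed interviews needed: n₀ = 1.960² × 0.0819 / 0.023² ≈ 594.76 → 595.
At a 75% response rate, contacts needed = 595 / 0.75 ≈ 793.33 → 794.

794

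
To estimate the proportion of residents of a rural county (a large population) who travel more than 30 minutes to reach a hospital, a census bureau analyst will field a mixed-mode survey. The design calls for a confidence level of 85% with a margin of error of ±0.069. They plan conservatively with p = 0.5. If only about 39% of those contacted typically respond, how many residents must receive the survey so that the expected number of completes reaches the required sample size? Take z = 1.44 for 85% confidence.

280

Completed interviews needed: n₀ = 1.44² × 0.2500 / 0.069² ≈ 108.88 → 109.
At a 39% response rate, contacts needed = 109 / 0.39 ≈ 279.49 → 280.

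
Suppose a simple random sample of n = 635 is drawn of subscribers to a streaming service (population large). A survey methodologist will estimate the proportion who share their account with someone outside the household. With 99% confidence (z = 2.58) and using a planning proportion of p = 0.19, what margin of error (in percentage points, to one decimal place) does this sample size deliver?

4.0

SE(p̂) = √[p(1−p)/n] = √[0.1539/635] = 0.01557.
E = z × SE = 2.58 × 0.01557 = 0.04017, or 4.0 percentage points.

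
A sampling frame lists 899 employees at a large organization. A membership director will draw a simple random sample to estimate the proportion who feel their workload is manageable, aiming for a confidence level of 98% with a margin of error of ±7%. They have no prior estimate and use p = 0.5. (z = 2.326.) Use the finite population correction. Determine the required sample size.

Unadjusted: n₀ = 2.326² × 0.50 × 0.50 / 0.070² ≈ 276.03, so n₀ = 277.
Finite population correction with N = 899: n = n₀ / (1 + (n₀−1)/N) = 277 / (1 + 276/899) = 277 / 1.3070 ≈ 211.93.
Rounding up, n = 212.

212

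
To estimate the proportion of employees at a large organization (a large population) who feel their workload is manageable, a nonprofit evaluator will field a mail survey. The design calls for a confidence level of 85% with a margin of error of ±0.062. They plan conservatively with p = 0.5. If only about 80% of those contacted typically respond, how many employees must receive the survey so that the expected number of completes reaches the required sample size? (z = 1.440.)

Completed interviews needed: n₀ = 1.440² × 0.2500 / 0.062² ≈ 134.86 → 135.
At an 80% response rate, contacts needed = 135 / 0.80 ≈ 168.75 → 169.

169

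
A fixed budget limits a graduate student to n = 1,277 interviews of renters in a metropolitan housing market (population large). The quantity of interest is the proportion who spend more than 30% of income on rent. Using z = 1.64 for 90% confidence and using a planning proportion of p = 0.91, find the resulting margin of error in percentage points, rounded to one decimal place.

SE(p̂) = √[p(1−p)/n] = √[0.0819/1277] = 0.00801.
E = z × SE = 1.64 × 0.00801 = 0.01313, or 1.3 percentage points.

1.3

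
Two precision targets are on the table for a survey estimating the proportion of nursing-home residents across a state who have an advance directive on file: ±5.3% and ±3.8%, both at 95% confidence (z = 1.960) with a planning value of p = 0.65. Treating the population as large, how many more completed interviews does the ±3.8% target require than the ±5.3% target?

294

At ±5.3%: n = 1.960² × 0.2275 / 0.053² ≈ 311.13 → 312.
At ±3.8%: n = 1.960² × 0.2275 / 0.038² ≈ 605.24 → 606.
Additional respondents: 606 − 312 = 294.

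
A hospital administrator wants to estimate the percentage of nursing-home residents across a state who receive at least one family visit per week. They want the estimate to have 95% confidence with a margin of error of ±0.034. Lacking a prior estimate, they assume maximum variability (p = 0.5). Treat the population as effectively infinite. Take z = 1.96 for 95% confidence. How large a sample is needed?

With p = 0.5, p(1−p) = 0.25.
n = z²·p(1−p)/E² = 1.96² × 0.2500 / 0.034² = 3.8416 × 0.2500 / 0.001156 ≈ 830.80.
Rounding up gives n = 831.

831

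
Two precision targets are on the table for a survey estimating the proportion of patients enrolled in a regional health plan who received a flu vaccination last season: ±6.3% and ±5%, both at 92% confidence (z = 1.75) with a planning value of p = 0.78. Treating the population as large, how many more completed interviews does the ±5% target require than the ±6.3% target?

At ±6.3%: n = 1.75² × 0.1716 / 0.063² ≈ 132.41 → 133.
At ±5%: n = 1.75² × 0.1716 / 0.050² ≈ 210.21 → 211.
Additional respondents: 211 − 133 = 78.

78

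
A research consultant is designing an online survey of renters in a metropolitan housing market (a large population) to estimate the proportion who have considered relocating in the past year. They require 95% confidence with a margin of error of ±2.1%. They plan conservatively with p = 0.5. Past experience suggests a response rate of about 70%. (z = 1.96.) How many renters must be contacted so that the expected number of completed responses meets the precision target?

3112

Completed interviews needed: n₀ = 1.96² × 0.2500 / 0.021² ≈ 2177.78 → 2178.
At a 70% response rate, contacts needed = 2178 / 0.70 ≈ 3111.43 → 3112.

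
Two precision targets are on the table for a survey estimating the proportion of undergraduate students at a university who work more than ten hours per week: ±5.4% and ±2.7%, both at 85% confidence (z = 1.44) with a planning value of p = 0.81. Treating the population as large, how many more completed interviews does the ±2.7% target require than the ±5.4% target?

328

At ±5.4%: n = 1.44² × 0.1539 / 0.054² ≈ 109.44 → 110.
At ±2.7%: n = 1.44² × 0.1539 / 0.027² ≈ 437.76 → 438.
Additional respondents: 438 − 110 = 328.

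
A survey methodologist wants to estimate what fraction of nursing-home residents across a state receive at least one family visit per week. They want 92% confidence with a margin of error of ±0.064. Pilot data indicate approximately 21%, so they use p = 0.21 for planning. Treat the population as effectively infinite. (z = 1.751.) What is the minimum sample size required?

With p = 0.21, p(1−p) = 0.1659.
n = z²·p(1−p)/E² = 1.751² × 0.1659 / 0.064² = 3.0660 × 0.1659 / 0.004096 ≈ 124.18.
Rounding up gives n = 125.

125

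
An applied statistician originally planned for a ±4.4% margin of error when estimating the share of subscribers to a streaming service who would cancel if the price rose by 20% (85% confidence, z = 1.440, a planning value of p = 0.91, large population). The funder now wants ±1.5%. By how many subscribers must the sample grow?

At ±4.4%: n = 1.440² × 0.0819 / 0.044² ≈ 87.72 → 88.
At ±1.5%: n = 1.440² × 0.0819 / 0.015² ≈ 754.79 → 755.
Additional respondents: 755 − 88 = 667.

667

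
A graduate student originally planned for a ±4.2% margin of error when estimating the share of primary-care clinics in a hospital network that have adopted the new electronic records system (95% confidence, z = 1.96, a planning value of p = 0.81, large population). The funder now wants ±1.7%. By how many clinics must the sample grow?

1710

At ±4.2%: n = 1.96² × 0.1539 / 0.042² ≈ 335.16 → 336.
At ±1.7%: n = 1.96² × 0.1539 / 0.017² ≈ 2045.75 → 2046.
Additional respondents: 2046 − 336 = 1710.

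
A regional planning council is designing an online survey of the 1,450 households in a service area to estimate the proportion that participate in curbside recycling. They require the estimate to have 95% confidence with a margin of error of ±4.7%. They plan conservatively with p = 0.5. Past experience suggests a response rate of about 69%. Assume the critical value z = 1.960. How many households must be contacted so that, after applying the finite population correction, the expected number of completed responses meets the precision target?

486

Completed interviews needed (unadjusted): n₀ = 1.960² × 0.2500 / 0.047² ≈ 434.77 → 435.
FPC for N = 1,450: n = 435 / (1 + 434/1450) = 435 / 1.2993 ≈ 334.79 → 335.
At a 69% response rate, contacts needed = 335 / 0.69 ≈ 485.51 → 486.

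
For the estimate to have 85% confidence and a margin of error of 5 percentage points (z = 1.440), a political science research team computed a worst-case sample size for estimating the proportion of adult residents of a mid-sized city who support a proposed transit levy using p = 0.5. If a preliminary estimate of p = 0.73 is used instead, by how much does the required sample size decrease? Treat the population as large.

44

Conservative (p = 0.5): n = 1.440² × 0.25 / 0.050² ≈ 207.36 → 208.
Using p = 0.73: p(1−p) = 0.1971, so n = 1.440² × 0.1971 / 0.050² ≈ 163.48 → 164.
Reduction: 208 − 164 = 44.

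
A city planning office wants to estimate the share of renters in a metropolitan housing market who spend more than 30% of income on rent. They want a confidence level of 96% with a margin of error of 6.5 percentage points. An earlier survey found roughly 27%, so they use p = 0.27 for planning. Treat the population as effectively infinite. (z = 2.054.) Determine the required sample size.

With p = 0.27, p(1−p) = 0.1971.
n = z²·p(1−p)/E² = 2.054² × 0.1971 / 0.065² = 4.2189 × 0.1971 / 0.004225 ≈ 196.82.
Rounding up gives n = 197.

197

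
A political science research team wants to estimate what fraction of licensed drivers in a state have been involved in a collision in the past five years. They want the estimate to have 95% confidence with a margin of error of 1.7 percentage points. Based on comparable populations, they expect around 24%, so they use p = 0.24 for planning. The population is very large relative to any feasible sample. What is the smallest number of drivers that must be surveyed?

2425

For 95% confidence, z = 1.960.
With p = 0.24, p(1−p) = 0.1824.
n = z²·p(1−p)/E² = 1.960² × 0.1824 / 0.017² = 3.8416 × 0.1824 / 0.000289 ≈ 2424.59.
Rounding up gives n = 2425.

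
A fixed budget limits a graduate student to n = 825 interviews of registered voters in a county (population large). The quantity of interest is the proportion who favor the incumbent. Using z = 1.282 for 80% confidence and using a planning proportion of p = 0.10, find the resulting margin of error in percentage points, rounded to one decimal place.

SE(p̂) = √[p(1−p)/n] = √[0.0900/825] = 0.01044.
E = z × SE = 1.282 × 0.01044 = 0.01339, or 1.3 percentage points.

1.3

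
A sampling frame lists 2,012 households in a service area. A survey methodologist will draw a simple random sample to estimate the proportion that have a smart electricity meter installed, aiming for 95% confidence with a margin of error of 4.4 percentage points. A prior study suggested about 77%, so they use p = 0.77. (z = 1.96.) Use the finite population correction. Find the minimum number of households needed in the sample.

Unadjusted: n₀ = 1.96² × 0.77 × 0.23 / 0.044² ≈ 351.42, so n₀ = 352.
Finite population correction with N = 2,012: n = n₀ / (1 + (n₀−1)/N) = 352 / (1 + 351/2012) = 352 / 1.1745 ≈ 299.71.
Rounding up, n = 300.

300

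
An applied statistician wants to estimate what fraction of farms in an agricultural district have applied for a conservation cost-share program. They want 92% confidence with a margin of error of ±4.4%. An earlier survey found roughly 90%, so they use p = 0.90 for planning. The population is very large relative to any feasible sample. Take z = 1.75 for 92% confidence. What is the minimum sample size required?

143

With p = 0.90, p(1−p) = 0.0900.
n = z²·p(1−p)/E² = 1.75² × 0.0900 / 0.044² = 3.0625 × 0.0900 / 0.001936 ≈ 142.37.
Rounding up gives n = 143.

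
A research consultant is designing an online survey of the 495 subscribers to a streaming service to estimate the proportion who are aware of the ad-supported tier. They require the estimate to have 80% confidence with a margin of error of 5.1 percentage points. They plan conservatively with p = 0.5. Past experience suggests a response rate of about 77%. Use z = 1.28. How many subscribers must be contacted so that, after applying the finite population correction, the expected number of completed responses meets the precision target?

Completed interviews needed (unadjusted): n₀ = 1.28² × 0.2500 / 0.051² ≈ 157.48 → 158.
FPC for N = 495: n = 158 / (1 + 157/495) = 158 / 1.3172 ≈ 119.95 → 120.
At a 77% response rate, contacts needed = 120 / 0.77 ≈ 155.84 → 156.

156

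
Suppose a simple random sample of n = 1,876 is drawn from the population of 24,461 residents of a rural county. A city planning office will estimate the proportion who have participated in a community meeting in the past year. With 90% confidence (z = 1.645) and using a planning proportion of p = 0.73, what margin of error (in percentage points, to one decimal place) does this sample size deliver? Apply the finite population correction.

1.6

Finite-population factor: (N−n)/(N−1) = (24461−1876)/(24461−1) = 0.9233.
SE(p̂) = √[p(1−p)/n · (N−n)/(N−1)] = √[0.1971/1876 × 0.9233] = 0.00985.
E = z × SE = 1.645 × 0.00985 = 0.01620 ≈ 1.6 percentage points.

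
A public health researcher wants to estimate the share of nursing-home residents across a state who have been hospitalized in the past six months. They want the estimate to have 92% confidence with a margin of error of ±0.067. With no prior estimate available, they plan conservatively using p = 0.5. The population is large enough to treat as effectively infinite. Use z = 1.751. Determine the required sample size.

With p = 0.5, p(1−p) = 0.25.
n = z²·p(1−p)/E² = 1.751² × 0.2500 / 0.067² = 3.0660 × 0.2500 / 0.004489 ≈ 170.75.
Rounding up gives n = 171.

171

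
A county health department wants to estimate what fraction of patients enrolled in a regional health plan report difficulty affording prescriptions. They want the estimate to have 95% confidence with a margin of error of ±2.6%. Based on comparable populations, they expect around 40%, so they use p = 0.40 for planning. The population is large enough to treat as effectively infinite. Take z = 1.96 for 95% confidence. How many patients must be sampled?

1364

With p = 0.40, p(1−p) = 0.2400.
n = z²·p(1−p)/E² = 1.96² × 0.2400 / 0.026² = 3.8416 × 0.2400 / 0.000676 ≈ 1363.88.
Rounding up gives n = 1364.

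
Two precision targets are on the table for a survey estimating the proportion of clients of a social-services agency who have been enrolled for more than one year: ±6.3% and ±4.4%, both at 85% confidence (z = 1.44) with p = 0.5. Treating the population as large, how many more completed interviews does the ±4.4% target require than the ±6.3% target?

137

At ±6.3%: n = 1.44² × 0.2500 / 0.063² ≈ 130.61 → 131.
At ±4.4%: n = 1.44² × 0.2500 / 0.044² ≈ 267.77 → 268.
Additional respondents: 268 − 131 = 137.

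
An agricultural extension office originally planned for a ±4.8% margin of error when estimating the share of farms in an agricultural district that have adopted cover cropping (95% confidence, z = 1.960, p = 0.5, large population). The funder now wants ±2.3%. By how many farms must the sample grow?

1399

At ±4.8%: n = 1.960² × 0.2500 / 0.048² ≈ 416.84 → 417.
At ±2.3%: n = 1.960² × 0.2500 / 0.023² ≈ 1815.50 → 1816.
Additional respondents: 1816 − 417 = 1399.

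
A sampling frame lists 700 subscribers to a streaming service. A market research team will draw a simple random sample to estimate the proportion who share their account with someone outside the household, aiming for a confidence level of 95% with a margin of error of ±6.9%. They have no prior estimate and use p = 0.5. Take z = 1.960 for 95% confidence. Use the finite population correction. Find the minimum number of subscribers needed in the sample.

Unadjusted: n₀ = 1.960² × 0.50 × 0.50 / 0.069² ≈ 201.72, so n₀ = 202.
Finite population correction with N = 700: n = n₀ / (1 + (n₀−1)/N) = 202 / (1 + 201/700) = 202 / 1.2871 ≈ 156.94.
Rounding up, n = 157.

157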